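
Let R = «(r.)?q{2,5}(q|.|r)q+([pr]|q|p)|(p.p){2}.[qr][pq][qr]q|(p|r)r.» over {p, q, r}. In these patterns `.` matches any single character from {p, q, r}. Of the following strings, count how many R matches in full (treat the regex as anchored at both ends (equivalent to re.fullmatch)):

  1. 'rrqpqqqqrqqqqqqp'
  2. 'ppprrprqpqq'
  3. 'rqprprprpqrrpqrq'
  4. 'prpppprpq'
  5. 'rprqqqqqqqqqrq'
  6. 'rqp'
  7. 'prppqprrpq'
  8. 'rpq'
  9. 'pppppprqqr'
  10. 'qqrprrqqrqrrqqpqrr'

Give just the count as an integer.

0

1 → no match
2 → no match
3 → no match
4 → no match
5 → no match
6 → no match
7 → no match
8 → no match
9 → no match
10 → no match
Total matched: 0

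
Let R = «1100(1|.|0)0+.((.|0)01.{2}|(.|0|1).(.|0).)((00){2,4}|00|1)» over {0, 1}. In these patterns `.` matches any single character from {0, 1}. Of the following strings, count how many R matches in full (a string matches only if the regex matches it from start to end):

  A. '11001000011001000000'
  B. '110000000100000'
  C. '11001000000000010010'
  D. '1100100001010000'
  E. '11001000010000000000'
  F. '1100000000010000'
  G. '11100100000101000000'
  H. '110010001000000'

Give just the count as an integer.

A → match
B → match
C → no match
D → match
E → match
F → match
G → no match — must start with '1100'
H → match
Total matched: 6

6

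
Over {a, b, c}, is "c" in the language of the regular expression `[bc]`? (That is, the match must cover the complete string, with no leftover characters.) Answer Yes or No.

Yes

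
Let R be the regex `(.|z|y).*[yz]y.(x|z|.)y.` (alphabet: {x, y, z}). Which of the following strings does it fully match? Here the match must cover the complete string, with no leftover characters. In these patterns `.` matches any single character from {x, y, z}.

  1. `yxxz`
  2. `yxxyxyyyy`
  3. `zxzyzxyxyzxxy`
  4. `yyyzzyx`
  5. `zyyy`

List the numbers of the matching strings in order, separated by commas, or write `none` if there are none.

1 → no match
2 → no match
3 → no match
4 → match
5 → no match

4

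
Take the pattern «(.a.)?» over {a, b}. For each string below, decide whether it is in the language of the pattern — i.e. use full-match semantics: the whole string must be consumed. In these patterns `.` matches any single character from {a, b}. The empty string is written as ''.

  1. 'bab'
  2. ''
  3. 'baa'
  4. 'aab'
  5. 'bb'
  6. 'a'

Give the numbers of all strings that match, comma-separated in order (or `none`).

1 → match
2 → match
3 → match
4 → match
5 → no match
6 → no match

1, 2, 3, 4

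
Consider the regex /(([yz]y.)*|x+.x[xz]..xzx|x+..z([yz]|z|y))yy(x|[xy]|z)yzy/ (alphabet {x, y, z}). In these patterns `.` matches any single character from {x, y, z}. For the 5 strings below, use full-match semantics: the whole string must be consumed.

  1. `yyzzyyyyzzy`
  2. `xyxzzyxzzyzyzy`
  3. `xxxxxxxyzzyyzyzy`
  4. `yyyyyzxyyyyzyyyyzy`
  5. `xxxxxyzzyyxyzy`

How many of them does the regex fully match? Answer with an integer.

2

1. `yyzzyyyyzzy` → no match — must end with `yzy`
2 → no match
3 → match
4 → no match
5 → match
Total matched: 2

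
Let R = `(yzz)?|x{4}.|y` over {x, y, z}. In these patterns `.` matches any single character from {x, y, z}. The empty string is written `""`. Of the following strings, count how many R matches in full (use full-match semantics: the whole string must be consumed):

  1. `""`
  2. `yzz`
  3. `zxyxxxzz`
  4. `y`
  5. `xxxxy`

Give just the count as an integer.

1 → match
2 → match
3 → no match
4 → match
5 → match
Total matched: 4

4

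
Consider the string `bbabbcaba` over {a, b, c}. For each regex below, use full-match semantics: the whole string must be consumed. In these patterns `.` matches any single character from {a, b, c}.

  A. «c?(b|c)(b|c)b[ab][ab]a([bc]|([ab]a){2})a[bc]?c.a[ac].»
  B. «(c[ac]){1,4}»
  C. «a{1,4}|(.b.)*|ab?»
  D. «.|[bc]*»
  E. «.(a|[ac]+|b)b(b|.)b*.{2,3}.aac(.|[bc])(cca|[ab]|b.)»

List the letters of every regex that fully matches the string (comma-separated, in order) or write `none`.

A → no match
B → no match — must start with `c`
C → match
D → no match
E → no match

C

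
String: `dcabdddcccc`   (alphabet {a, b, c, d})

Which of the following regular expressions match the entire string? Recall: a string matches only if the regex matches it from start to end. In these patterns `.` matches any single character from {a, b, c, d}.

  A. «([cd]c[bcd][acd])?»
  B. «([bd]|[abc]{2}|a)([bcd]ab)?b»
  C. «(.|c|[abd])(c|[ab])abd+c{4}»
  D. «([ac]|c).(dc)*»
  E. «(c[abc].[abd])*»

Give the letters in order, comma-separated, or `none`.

C

A → no match
B → no match — must end with `b`
C → match
D → no match
E → no match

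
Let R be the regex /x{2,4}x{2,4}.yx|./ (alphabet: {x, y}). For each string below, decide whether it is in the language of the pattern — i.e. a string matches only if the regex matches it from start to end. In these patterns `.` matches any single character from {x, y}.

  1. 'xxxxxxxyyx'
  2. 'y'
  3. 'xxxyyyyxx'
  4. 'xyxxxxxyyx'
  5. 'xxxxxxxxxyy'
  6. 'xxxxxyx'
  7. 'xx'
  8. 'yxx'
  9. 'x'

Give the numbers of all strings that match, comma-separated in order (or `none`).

1 → match
2 → match
3 → no match
4 → no match
5 → no match
6 → match
7 → no match
8 → no match
9 → match

1, 2, 6, 9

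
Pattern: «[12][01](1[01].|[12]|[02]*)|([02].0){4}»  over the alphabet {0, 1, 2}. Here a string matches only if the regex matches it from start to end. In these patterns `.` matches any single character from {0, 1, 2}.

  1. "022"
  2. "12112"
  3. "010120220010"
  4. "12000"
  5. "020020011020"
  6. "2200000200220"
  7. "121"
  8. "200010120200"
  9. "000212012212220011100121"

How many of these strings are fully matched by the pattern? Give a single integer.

0

1 → no match
2 → no match
3 → no match
4 → no match
5 → no match
6 → no match
7 → no match
8 → no match
9 → no match
Total matched: 0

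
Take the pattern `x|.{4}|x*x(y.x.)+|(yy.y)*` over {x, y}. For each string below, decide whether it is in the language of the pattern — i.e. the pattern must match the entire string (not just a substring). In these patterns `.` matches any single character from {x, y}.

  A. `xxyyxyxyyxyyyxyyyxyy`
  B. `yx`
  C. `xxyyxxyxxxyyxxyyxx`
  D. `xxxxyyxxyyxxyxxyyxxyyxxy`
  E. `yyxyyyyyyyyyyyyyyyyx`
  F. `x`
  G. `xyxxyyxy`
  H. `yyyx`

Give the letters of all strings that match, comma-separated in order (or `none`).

A → no match
B → no match
C → match
D → match
E → no match
F → match
G → no match
H → match

C, D, F, H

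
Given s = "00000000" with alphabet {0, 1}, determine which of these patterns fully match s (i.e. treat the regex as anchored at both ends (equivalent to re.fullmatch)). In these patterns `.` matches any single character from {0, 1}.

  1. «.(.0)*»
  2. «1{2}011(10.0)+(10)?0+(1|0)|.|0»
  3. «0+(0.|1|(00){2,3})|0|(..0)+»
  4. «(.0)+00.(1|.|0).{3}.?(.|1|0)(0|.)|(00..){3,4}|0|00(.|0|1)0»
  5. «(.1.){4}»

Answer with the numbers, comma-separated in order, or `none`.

1 → no match
2 → no match
3 → match
4 → no match
5 → no match

3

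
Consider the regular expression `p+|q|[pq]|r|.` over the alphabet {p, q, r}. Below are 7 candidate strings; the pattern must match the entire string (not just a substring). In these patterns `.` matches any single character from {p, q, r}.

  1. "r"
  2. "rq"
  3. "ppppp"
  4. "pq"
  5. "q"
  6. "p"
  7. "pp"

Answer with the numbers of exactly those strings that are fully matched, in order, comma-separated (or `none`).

1 → match
2 → no match
3 → match
4 → no match
5 → match
6 → match
7 → match

1, 3, 5, 6, 7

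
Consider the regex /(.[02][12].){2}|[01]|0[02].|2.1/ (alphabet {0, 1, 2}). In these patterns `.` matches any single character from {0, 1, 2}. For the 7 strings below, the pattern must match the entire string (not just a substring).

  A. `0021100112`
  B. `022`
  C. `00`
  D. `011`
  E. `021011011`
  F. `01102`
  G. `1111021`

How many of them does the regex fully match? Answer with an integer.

1

A → no match
B → match
C → no match
D → no match
E → no match
F → no match
G → no match
Total matched: 1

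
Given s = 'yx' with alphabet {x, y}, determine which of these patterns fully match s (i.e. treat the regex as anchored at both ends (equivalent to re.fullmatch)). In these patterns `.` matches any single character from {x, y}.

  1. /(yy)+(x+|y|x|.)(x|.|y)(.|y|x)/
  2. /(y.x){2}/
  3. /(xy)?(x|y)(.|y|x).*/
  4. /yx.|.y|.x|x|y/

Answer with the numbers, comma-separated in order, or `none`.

3, 4

1 → no match — must start with 'yy'
2 → no match
3 → match
4 → match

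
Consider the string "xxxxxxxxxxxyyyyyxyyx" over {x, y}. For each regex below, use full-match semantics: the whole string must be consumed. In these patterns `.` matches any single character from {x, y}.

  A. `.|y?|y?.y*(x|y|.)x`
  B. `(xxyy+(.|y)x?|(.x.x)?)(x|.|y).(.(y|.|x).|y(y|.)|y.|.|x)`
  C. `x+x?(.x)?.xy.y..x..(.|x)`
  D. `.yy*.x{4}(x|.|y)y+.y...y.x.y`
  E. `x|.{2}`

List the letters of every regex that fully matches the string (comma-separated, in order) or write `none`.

C

A → no match
B → no match
C → match
D → no match — must end with "y"
E → no match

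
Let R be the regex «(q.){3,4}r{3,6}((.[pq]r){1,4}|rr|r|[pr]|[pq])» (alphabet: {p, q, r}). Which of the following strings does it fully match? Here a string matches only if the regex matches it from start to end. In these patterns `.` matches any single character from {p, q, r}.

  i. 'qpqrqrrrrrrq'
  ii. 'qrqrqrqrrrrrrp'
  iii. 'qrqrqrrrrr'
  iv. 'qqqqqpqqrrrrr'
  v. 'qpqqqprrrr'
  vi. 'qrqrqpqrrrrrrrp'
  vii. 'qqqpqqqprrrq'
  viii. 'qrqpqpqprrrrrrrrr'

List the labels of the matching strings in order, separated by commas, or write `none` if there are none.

i → match
ii → match
iii → match
iv → match
v → match
vi → match
vii → match
viii → no match

i, ii, iii, iv, v, vi, vii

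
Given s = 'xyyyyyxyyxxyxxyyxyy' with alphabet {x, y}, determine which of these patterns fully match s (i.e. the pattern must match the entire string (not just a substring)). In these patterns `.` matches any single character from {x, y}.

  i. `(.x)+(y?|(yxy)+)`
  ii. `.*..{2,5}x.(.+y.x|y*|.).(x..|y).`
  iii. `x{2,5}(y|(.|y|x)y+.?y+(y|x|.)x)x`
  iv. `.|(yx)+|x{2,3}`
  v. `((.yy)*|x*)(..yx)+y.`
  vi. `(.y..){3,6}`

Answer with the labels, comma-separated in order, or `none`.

ii, v

i → no match
ii → match
iii → no match — must end with 'x'
iv → no match
v → match
vi → no match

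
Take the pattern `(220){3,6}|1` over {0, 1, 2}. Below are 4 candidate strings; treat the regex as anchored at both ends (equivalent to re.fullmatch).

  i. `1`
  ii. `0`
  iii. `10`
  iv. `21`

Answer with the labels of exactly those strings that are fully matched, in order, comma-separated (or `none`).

i. `1` → match
ii. `0` → no match
iii. `10` → no match
iv. `21` → no match

i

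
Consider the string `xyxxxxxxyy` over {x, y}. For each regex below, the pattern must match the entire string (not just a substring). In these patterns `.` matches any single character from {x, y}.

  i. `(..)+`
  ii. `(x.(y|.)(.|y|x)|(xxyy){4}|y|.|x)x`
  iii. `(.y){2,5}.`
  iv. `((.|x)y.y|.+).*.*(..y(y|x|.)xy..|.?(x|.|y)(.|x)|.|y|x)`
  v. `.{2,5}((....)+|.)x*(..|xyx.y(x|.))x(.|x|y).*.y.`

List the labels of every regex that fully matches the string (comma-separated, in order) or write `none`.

i → match
ii → no match — must end with `x`
iii → no match
iv → match
v → match

i, iv, v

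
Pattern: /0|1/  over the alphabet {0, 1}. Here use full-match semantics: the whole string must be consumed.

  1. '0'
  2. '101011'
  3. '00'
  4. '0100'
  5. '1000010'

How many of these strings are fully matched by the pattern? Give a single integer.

1

1. '0' → match
2. '101011' → no match
3. '00' → no match
4. '0100' → no match
5. '1000010' → no match
Total matched: 1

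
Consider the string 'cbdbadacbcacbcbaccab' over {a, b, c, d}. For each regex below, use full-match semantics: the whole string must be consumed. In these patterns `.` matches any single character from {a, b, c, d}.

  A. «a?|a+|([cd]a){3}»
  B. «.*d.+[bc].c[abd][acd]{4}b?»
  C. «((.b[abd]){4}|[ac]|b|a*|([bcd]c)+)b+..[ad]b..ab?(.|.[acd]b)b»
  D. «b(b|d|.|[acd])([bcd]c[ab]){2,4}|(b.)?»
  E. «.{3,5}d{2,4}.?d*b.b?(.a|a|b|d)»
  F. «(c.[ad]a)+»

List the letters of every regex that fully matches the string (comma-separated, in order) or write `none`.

B

A → no match
B → match
C → no match
D → no match
E → no match
F → no match — must end with 'a'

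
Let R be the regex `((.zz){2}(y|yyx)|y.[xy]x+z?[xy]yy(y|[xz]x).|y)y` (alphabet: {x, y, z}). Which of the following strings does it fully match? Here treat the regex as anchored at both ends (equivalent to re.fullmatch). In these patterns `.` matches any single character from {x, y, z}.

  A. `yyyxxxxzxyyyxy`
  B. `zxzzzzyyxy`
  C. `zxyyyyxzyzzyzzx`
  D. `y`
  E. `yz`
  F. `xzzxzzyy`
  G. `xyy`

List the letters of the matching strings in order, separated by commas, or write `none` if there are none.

A → match
B → no match
C → no match — must end with `y`
D → no match
E → no match — must end with `y`
F → match
G → no match

A, F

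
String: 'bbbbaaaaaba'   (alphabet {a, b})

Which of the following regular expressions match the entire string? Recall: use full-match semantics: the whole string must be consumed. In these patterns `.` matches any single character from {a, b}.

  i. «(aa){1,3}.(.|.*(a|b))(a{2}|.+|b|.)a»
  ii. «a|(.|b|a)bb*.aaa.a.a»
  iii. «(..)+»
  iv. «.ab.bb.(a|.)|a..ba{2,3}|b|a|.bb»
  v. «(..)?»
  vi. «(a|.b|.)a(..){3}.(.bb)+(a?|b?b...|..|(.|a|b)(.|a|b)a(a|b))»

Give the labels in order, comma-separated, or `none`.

i → no match — must start with 'aa'
ii → match
iii → no match
iv → no match
v → no match
vi → no match

ii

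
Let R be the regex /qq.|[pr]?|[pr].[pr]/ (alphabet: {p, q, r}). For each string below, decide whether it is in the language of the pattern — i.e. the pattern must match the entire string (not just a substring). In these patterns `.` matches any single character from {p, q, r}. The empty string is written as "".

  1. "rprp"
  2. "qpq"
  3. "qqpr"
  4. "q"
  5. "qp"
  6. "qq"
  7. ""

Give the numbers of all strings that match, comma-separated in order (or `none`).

1 → no match
2 → no match
3 → no match
4 → no match
5 → no match
6 → no match
7 → match

7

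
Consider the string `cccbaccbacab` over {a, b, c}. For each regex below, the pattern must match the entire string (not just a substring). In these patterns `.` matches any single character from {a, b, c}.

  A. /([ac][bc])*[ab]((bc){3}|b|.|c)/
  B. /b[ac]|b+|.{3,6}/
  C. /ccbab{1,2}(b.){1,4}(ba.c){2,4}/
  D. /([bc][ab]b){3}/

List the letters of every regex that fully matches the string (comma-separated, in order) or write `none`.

A → match
B → no match
C → no match — must start with `ccbab`
D → no match

A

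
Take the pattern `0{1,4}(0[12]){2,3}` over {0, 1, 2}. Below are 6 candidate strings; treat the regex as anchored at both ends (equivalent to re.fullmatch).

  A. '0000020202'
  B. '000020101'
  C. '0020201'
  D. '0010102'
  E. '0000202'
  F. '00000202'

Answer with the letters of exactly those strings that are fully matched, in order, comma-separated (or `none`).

A. '0000020202' → match
B. '000020101' → match
C. '0020201' → match
D. '0010102' → match
E. '0000202' → match
F. '00000202' → match

A, B, C, D, E, F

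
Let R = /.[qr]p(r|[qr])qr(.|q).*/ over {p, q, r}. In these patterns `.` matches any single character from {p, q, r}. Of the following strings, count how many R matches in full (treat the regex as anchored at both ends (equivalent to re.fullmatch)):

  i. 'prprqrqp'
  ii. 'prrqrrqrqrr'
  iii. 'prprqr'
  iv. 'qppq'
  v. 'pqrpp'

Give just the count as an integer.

1

i → match
ii → no match
iii → no match
iv → no match
v → no match
Total matched: 1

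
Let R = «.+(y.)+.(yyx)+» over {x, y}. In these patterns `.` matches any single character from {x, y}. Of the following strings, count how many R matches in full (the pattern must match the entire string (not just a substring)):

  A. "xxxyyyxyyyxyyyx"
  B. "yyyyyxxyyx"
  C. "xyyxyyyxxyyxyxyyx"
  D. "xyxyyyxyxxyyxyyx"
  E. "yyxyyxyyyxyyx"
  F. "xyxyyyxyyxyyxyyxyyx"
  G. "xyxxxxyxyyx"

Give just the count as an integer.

5

A → match
B → match
C → no match
D → match
E → match
F → match
G → no match
Total matched: 5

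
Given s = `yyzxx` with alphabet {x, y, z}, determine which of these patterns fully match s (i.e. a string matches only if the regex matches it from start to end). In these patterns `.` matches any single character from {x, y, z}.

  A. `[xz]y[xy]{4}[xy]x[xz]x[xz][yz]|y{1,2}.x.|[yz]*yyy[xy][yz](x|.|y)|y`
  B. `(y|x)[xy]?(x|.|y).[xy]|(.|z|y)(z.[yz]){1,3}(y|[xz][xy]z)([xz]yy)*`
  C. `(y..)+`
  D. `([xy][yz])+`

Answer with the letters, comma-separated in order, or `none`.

A, B

A → match
B → match
C → no match
D → no match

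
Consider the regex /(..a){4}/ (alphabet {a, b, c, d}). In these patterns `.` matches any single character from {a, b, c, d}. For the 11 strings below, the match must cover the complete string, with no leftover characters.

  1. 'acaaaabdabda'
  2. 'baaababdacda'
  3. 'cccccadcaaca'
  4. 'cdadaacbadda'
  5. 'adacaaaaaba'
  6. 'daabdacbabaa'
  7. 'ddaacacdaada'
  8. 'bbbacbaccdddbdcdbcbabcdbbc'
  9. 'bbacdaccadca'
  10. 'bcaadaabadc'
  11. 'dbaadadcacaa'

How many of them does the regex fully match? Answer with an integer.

1 → match
2 → match
3 → no match
4 → match
5 → no match
6 → match
7 → match
8 → no match — must end with 'a'
9 → match
10 → no match — must end with 'a'
11 → match
Total matched: 7

7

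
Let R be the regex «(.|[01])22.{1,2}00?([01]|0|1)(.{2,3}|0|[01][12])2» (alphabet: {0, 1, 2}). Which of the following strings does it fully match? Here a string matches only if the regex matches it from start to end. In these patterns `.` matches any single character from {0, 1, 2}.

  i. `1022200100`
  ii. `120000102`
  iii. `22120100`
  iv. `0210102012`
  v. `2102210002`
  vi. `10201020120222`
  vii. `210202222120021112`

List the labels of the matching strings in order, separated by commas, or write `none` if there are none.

i. `1022200100` → no match — must end with `2`
ii. `120000102` → no match
iii. `22120100` → no match — must end with `2`
iv. `0210102012` → no match
v. `2102210002` → no match
vi → no match
vii → no match

none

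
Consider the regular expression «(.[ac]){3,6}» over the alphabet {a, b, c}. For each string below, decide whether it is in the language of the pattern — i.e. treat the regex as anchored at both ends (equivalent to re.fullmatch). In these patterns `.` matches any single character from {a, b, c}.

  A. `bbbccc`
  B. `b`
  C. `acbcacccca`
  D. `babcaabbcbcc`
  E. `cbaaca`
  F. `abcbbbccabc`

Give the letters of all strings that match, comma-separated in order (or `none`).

C

A. `bbbccc` → no match
B. `b` → no match
C. `acbcacccca` → match
D. `babcaabbcbcc` → no match
E. `cbaaca` → no match
F. `abcbbbccabc` → no match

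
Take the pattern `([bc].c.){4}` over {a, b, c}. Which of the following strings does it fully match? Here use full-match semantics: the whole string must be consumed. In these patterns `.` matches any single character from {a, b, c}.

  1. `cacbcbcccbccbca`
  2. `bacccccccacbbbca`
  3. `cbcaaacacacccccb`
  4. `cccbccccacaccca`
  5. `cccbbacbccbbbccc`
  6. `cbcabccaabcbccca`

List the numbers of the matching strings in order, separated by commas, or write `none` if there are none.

2

1 → no match
2 → match
3 → no match
4 → no match
5 → no match
6 → no match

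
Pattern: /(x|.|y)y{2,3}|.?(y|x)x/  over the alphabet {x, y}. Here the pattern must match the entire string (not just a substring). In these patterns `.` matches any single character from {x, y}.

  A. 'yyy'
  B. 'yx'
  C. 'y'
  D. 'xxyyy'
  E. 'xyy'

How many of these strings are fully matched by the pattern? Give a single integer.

3

A → match
B → match
C → no match
D → no match
E → match
Total matched: 3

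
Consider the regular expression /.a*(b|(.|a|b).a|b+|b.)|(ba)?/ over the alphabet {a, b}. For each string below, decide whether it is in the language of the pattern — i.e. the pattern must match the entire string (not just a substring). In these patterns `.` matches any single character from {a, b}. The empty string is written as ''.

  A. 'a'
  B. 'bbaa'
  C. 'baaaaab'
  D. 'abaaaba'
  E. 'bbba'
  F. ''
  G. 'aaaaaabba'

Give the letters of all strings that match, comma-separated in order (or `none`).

A → no match
B → match
C → match
D → no match
E → match
F → match
G → match

B, C, E, F, G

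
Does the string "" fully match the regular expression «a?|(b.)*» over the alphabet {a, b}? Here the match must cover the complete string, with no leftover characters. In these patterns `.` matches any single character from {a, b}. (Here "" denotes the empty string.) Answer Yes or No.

Yes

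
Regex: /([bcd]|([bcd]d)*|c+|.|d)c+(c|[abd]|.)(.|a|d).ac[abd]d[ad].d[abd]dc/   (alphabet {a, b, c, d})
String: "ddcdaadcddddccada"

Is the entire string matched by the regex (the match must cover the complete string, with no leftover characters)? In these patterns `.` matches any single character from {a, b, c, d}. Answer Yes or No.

Every match must end with "dc", but "ddcdaadcddddccada" does not.

No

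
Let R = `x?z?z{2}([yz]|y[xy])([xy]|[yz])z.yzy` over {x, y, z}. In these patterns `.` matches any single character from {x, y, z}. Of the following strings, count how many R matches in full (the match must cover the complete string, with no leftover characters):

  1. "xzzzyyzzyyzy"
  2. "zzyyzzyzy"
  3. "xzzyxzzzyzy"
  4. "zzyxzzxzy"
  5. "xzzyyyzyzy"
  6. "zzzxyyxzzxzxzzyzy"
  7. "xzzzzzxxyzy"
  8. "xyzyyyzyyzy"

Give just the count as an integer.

1 → match
2 → match
3 → match
4 → no match — must end with "yzy"
5 → no match
6 → no match
7 → no match
8 → no match
Total matched: 3

3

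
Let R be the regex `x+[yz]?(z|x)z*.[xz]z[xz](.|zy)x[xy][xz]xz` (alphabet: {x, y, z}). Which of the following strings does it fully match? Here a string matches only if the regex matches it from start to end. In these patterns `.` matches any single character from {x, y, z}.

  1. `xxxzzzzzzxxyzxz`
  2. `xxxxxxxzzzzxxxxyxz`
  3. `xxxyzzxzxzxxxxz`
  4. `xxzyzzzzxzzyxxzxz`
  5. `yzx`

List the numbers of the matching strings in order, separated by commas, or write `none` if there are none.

1 → match
2 → no match
3 → match
4 → no match
5. `yzx` → no match — must start with `x`

1, 3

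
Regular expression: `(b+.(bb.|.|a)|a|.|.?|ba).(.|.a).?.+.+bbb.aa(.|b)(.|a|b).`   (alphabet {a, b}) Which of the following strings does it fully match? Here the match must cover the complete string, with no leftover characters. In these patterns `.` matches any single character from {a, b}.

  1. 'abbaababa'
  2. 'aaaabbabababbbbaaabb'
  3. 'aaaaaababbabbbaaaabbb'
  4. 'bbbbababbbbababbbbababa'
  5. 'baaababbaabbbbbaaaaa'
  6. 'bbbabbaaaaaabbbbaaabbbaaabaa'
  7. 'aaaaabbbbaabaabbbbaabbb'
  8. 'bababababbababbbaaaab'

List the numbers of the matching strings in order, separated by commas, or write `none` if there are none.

1. 'abbaababa' → no match
2 → match
3 → no match
4 → no match
5 → match
6 → match
7 → match
8 → no match

2, 5, 6, 7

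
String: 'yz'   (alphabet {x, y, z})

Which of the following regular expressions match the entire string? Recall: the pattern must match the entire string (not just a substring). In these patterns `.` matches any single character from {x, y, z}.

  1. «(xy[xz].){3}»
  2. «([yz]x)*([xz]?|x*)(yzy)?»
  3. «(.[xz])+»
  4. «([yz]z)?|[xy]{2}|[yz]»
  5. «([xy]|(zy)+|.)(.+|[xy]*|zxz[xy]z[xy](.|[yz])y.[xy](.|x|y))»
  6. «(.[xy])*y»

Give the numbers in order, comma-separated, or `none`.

1 → no match — must start with 'xy'
2 → no match
3 → match
4 → match
5 → match
6 → no match — must end with 'y'

3, 4, 5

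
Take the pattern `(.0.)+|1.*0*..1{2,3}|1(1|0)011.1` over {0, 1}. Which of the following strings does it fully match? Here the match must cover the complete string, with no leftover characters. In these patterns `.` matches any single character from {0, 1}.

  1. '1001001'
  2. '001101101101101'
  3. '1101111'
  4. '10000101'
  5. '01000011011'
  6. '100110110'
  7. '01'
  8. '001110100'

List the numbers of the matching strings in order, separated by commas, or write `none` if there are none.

1. '1001001' → no match
2 → match
3. '1101111' → match
4. '10000101' → no match
5. '01000011011' → no match
6. '100110110' → no match
7. '01' → no match
8. '001110100' → no match

2, 3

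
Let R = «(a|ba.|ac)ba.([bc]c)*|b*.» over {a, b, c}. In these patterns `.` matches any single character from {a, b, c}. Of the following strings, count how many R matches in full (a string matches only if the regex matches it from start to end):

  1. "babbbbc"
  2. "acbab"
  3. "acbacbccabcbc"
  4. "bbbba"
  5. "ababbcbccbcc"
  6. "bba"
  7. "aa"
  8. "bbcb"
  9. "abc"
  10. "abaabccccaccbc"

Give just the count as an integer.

3

1. "babbbbc" → no match
2. "acbab" → match
3 → no match
4. "bbbba" → match
5. "ababbcbccbcc" → no match
6. "bba" → match
7. "aa" → no match
8. "bbcb" → no match
9. "abc" → no match
10 → no match
Total matched: 3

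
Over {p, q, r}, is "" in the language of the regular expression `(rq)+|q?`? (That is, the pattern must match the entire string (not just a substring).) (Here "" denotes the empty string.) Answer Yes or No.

Yes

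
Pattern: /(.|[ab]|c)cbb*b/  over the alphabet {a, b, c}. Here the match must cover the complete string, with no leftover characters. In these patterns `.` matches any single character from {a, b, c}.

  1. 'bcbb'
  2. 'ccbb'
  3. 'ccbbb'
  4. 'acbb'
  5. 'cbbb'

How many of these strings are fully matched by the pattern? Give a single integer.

1 → match
2 → match
3 → match
4 → match
5 → no match
Total matched: 4

4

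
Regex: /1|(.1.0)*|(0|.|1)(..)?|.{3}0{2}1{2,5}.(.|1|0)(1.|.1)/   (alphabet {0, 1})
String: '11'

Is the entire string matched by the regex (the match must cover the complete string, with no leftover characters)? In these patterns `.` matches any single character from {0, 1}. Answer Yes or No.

No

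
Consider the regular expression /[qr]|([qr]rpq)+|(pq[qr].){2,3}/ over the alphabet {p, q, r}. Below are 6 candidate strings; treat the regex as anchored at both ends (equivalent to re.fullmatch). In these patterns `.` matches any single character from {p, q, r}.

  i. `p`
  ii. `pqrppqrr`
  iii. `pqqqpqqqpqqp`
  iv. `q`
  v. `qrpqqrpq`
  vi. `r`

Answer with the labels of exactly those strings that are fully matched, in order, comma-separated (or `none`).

ii, iii, iv, v, vi

i → no match
ii → match
iii → match
iv → match
v → match
vi → match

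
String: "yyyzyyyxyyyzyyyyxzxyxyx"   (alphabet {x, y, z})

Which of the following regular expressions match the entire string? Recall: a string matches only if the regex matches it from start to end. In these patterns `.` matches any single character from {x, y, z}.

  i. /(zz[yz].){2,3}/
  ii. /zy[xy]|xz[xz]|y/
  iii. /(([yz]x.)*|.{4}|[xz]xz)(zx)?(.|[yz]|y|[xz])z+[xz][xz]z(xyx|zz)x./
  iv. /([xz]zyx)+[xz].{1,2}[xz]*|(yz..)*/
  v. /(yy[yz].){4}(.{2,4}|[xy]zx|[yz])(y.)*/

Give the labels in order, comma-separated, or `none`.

i → no match — must start with "zz"
ii → no match
iii → no match
iv → no match
v → match

v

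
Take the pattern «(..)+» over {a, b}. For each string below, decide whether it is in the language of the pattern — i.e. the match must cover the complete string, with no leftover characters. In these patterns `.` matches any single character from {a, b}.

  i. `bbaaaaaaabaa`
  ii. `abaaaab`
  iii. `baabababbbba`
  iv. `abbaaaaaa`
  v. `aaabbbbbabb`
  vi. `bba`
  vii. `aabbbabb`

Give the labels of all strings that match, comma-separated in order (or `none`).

i, iii, vii

i → match
ii → no match
iii → match
iv → no match
v → no match
vi → no match
vii → match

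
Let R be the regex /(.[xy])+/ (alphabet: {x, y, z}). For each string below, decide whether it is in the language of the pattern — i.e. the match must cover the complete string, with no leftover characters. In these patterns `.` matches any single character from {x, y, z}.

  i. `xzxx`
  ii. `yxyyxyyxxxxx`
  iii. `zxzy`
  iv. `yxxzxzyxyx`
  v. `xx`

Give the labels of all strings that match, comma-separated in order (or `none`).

i → no match
ii → match
iii → match
iv → no match
v → match

ii, iii, v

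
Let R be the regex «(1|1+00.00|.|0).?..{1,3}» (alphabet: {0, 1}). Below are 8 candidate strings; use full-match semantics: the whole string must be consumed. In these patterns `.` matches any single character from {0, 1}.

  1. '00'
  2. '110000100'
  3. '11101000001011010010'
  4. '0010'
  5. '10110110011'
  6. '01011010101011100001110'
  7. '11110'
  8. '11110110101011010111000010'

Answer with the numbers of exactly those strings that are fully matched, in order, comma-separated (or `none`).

4, 7

1. '00' → no match
2. '110000100' → no match
3 → no match
4. '0010' → match
5. '10110110011' → no match
6 → no match
7. '11110' → match
8 → no match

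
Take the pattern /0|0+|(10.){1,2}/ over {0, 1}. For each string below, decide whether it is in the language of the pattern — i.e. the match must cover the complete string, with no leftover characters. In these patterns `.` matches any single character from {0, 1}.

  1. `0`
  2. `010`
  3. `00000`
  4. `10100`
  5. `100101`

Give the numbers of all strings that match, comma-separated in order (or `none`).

1 → match
2 → no match
3 → match
4 → no match
5 → match

1, 3, 5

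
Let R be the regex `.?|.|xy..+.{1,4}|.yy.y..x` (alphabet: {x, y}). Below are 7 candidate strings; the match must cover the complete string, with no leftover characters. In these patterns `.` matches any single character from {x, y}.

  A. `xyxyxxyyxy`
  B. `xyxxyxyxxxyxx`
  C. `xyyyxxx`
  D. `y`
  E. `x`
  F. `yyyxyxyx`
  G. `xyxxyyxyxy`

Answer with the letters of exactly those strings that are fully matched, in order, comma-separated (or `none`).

A → match
B → match
C → match
D → match
E → match
F → match
G → match

A, B, C, D, E, F, G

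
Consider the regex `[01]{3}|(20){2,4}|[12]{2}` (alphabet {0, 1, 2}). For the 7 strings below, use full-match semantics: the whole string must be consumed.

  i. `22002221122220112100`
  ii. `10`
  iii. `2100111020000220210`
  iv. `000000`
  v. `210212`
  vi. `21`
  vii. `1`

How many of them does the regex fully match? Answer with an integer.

1

i → no match
ii → no match
iii → no match
iv → no match
v → no match
vi → match
vii → no match
Total matched: 1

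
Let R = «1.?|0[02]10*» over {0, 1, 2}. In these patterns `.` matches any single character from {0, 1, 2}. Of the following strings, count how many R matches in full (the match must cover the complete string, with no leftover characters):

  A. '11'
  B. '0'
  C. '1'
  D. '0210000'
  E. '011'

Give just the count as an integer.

A. '11' → match
B. '0' → no match
C. '1' → match
D. '0210000' → match
E. '011' → no match
Total matched: 3

3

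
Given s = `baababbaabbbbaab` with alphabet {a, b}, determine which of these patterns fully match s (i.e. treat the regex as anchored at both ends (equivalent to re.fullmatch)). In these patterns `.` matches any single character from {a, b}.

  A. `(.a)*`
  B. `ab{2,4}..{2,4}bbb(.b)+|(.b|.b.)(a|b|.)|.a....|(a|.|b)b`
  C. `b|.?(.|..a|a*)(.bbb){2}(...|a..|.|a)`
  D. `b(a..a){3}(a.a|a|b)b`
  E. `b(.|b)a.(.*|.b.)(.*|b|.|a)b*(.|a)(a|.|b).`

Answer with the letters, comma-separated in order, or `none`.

E

A → no match
B → no match
C → no match
D → no match
E → match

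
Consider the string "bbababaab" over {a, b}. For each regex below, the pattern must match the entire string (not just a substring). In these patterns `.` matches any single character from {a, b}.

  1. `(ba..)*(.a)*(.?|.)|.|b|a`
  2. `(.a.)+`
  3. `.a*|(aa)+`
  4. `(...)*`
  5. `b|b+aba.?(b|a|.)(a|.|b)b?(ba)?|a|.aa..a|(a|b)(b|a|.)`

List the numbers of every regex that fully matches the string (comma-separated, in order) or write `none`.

1 → no match
2 → no match
3 → no match
4 → match
5 → match

4, 5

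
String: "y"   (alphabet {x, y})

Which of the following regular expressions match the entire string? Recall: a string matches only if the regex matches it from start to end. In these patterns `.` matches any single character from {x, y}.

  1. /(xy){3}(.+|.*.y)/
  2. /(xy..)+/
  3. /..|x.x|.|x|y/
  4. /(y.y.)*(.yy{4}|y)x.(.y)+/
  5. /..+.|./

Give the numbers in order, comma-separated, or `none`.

3, 5

1 → no match — must start with "xy"
2 → no match — must start with "xy"
3 → match
4 → no match
5 → match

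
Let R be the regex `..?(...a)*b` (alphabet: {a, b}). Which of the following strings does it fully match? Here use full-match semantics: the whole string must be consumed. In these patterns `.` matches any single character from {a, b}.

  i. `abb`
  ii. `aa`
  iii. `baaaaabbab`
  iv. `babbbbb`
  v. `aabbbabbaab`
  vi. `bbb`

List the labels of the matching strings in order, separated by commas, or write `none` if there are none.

i, iii, v, vi

i → match
ii → no match — must end with `b`
iii → match
iv → no match
v → match
vi → match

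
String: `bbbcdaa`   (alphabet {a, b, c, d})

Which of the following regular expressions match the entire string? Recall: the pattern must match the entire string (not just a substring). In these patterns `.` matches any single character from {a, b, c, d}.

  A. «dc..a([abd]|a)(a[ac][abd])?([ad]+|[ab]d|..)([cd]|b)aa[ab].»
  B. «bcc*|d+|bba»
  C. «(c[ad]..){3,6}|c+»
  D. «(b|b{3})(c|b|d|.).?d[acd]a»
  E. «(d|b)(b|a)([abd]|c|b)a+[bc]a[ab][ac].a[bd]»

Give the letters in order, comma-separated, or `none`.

D

A → no match — must start with `dc`
B → no match
C → no match — must start with `c`
D → match
E → no match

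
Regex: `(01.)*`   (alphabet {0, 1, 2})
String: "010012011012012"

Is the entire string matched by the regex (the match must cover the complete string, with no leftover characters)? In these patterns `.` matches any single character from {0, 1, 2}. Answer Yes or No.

Yes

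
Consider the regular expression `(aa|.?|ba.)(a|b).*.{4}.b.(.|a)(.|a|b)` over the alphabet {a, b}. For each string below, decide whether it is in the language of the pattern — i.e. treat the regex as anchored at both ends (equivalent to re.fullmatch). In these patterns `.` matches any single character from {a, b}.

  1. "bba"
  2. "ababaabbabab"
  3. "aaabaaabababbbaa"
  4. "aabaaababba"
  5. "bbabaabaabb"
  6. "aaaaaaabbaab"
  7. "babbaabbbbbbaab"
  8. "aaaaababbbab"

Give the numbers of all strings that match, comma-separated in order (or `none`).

1 → no match
2 → no match
3 → match
4 → no match
5 → no match
6 → match
7 → match
8 → match

3, 6, 7, 8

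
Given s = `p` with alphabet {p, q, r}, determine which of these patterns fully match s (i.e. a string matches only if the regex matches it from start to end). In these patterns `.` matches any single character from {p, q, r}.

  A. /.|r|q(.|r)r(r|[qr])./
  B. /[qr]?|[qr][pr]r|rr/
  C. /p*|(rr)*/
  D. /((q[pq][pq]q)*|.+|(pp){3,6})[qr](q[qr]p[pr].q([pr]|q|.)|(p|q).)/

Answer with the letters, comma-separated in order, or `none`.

A, C

A → match
B → no match
C → match
D → no match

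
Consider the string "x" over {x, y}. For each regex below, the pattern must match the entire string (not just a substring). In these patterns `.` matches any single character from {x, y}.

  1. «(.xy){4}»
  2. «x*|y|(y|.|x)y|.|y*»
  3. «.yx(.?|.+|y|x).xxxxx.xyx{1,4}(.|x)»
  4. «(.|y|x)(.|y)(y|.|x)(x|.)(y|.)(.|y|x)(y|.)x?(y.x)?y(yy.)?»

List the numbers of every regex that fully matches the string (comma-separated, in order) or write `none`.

1 → no match — must end with "xy"
2 → match
3 → no match
4 → no match

2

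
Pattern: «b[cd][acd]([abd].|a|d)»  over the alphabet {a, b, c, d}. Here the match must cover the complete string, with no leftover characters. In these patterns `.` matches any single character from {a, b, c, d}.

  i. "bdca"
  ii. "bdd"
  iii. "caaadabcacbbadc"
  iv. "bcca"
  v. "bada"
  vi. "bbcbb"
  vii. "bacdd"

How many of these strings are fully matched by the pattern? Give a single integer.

2

i → match
ii → no match
iii → no match — must start with "b"
iv → match
v → no match
vi → no match
vii → no match
Total matched: 2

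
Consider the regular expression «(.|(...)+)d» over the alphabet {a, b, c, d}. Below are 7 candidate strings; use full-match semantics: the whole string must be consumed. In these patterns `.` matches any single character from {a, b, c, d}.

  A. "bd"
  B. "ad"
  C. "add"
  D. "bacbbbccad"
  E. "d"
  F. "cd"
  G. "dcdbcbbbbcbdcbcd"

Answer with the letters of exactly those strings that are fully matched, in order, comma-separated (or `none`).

A → match
B → match
C → no match
D → match
E → no match
F → match
G → match

A, B, D, F, G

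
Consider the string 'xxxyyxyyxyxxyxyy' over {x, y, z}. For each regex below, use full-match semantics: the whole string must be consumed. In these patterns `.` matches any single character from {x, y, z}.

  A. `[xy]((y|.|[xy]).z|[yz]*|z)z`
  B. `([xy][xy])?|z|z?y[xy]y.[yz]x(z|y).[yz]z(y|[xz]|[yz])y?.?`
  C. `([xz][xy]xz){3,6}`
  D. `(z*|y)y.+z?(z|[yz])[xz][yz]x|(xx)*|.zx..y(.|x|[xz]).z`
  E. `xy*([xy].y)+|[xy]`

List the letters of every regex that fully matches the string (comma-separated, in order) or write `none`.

E

A → no match — must end with 'z'
B → no match
C → no match — must end with 'xz'
D → no match
E → match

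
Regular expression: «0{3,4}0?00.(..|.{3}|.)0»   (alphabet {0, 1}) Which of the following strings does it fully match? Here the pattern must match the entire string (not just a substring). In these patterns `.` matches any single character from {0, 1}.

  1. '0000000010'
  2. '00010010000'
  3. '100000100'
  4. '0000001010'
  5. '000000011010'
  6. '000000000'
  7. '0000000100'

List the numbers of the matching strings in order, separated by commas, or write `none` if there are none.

1, 4, 5, 6, 7

1. '0000000010' → match
2. '00010010000' → no match
3. '100000100' → no match — must start with '0'
4. '0000001010' → match
5. '000000011010' → match
6. '000000000' → match
7. '0000000100' → match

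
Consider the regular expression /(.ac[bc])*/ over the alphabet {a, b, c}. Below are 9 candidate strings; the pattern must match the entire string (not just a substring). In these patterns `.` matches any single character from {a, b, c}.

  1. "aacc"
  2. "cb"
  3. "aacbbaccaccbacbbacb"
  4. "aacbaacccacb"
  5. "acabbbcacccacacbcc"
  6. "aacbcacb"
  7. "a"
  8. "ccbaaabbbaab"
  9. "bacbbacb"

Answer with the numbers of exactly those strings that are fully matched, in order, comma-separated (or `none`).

1, 4, 6, 9

1. "aacc" → match
2. "cb" → no match
3 → no match
4. "aacbaacccacb" → match
5 → no match
6. "aacbcacb" → match
7. "a" → no match
8. "ccbaaabbbaab" → no match
9. "bacbbacb" → match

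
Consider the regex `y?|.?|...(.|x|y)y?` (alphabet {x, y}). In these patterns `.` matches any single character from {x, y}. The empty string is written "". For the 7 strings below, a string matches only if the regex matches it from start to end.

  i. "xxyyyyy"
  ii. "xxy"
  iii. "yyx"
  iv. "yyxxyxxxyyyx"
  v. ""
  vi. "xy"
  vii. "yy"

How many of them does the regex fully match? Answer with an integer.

i → no match
ii → no match
iii → no match
iv → no match
v → match
vi → no match
vii → no match
Total matched: 1

1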